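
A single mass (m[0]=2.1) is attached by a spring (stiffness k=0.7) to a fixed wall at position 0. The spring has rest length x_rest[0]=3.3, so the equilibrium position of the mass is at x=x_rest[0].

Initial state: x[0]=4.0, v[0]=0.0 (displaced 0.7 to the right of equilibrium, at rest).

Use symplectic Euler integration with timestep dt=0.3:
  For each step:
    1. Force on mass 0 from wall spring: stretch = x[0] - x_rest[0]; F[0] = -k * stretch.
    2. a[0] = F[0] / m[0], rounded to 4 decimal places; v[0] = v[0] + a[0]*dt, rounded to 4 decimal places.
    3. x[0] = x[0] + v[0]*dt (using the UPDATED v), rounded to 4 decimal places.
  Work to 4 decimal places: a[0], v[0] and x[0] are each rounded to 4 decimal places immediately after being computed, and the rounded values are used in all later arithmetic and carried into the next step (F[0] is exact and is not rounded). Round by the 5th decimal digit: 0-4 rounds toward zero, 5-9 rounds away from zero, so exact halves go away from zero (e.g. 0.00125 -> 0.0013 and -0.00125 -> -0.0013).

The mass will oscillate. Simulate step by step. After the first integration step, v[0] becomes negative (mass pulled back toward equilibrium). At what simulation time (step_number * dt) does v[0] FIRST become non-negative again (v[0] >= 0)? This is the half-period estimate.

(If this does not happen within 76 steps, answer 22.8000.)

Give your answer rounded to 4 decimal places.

Answer: 5.7000

Derivation:
Step 0: x=[4.0000] v=[0.0000]
Step 1: x=[3.9790] v=[-0.0700]
Step 2: x=[3.9376] v=[-0.1379]
Step 3: x=[3.8771] v=[-0.2017]
Step 4: x=[3.7993] v=[-0.2594]
Step 5: x=[3.7065] v=[-0.3093]
Step 6: x=[3.6015] v=[-0.3500]
Step 7: x=[3.4874] v=[-0.3802]
Step 8: x=[3.3677] v=[-0.3990]
Step 9: x=[3.2460] v=[-0.4058]
Step 10: x=[3.1259] v=[-0.4004]
Step 11: x=[3.0110] v=[-0.3830]
Step 12: x=[2.9048] v=[-0.3541]
Step 13: x=[2.8104] v=[-0.3146]
Step 14: x=[2.7307] v=[-0.2656]
Step 15: x=[2.6681] v=[-0.2087]
Step 16: x=[2.6245] v=[-0.1455]
Step 17: x=[2.6011] v=[-0.0779]
Step 18: x=[2.5987] v=[-0.0080]
Step 19: x=[2.6173] v=[0.0621]
First v>=0 after going negative at step 19, time=5.7000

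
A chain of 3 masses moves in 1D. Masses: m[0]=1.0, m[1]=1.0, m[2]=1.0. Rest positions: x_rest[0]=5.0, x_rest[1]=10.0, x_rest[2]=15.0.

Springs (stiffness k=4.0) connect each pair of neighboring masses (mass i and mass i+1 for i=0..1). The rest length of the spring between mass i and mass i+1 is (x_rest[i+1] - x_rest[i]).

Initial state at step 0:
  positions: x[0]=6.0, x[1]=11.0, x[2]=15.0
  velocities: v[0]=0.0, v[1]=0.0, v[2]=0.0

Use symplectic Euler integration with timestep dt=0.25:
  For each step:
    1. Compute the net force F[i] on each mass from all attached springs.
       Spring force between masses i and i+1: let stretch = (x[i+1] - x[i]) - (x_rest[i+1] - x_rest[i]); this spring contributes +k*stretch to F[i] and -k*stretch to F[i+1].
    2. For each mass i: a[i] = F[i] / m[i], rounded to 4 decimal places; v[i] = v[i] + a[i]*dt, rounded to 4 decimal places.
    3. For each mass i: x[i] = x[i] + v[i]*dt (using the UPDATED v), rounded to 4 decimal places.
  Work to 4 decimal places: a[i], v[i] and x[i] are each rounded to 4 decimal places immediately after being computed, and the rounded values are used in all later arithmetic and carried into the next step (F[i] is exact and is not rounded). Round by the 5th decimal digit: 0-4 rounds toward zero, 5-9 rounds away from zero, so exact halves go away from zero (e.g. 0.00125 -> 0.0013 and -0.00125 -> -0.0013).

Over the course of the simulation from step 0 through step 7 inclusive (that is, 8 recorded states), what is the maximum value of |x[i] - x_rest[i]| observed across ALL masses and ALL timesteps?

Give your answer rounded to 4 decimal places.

Step 0: x=[6.0000 11.0000 15.0000] v=[0.0000 0.0000 0.0000]
Step 1: x=[6.0000 10.7500 15.2500] v=[0.0000 -1.0000 1.0000]
Step 2: x=[5.9375 10.4375 15.6250] v=[-0.2500 -1.2500 1.5000]
Step 3: x=[5.7500 10.2969 15.9531] v=[-0.7500 -0.5625 1.3125]
Step 4: x=[5.4492 10.4336 16.1172] v=[-1.2031 0.5468 0.6563]
Step 5: x=[5.1445 10.7451 16.1104] v=[-1.2187 1.2460 -0.0273]
Step 6: x=[4.9900 10.9978 16.0123] v=[-0.6181 1.0107 -0.3926]
Step 7: x=[5.0874 11.0022 15.9105] v=[0.3897 0.0174 -0.4071]
Max displacement = 1.1172

Answer: 1.1172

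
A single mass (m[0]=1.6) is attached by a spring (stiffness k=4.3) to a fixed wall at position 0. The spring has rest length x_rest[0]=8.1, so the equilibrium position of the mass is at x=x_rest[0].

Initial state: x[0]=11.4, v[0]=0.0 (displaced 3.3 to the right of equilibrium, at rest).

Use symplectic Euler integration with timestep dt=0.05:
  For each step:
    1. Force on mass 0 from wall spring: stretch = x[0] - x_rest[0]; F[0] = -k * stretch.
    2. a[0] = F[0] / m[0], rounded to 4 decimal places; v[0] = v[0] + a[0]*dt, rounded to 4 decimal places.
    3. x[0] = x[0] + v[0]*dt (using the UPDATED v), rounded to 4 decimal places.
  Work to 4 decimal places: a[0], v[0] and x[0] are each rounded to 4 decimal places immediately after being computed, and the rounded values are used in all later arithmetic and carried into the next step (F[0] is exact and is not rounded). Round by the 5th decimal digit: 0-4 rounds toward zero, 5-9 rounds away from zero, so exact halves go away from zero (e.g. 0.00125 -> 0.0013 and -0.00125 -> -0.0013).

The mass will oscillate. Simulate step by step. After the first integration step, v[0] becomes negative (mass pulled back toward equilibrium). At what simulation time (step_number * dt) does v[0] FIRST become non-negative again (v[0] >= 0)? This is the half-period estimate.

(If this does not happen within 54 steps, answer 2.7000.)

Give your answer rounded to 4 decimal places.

Step 0: x=[11.4000] v=[0.0000]
Step 1: x=[11.3778] v=[-0.4434]
Step 2: x=[11.3336] v=[-0.8839]
Step 3: x=[11.2677] v=[-1.3184]
Step 4: x=[11.1805] v=[-1.7441]
Step 5: x=[11.0726] v=[-2.1580]
Step 6: x=[10.9447] v=[-2.5574]
Step 7: x=[10.7977] v=[-2.9397]
Step 8: x=[10.6326] v=[-3.3022]
Step 9: x=[10.4505] v=[-3.6425]
Step 10: x=[10.2526] v=[-3.9584]
Step 11: x=[10.0402] v=[-4.2477]
Step 12: x=[9.8148] v=[-4.5084]
Step 13: x=[9.5779] v=[-4.7388]
Step 14: x=[9.3310] v=[-4.9374]
Step 15: x=[9.0759] v=[-5.1028]
Step 16: x=[8.8142] v=[-5.2339]
Step 17: x=[8.5477] v=[-5.3299]
Step 18: x=[8.2782] v=[-5.3901]
Step 19: x=[8.0075] v=[-5.4140]
Step 20: x=[7.7374] v=[-5.4016]
Step 21: x=[7.4698] v=[-5.3529]
Step 22: x=[7.2064] v=[-5.2682]
Step 23: x=[6.9490] v=[-5.1481]
Step 24: x=[6.6993] v=[-4.9934]
Step 25: x=[6.4590] v=[-4.8052]
Step 26: x=[6.2298] v=[-4.5847]
Step 27: x=[6.0131] v=[-4.3334]
Step 28: x=[5.8105] v=[-4.0530]
Step 29: x=[5.6232] v=[-3.7454]
Step 30: x=[5.4526] v=[-3.4126]
Step 31: x=[5.2998] v=[-3.0569]
Step 32: x=[5.1658] v=[-2.6806]
Step 33: x=[5.0515] v=[-2.2863]
Step 34: x=[4.9577] v=[-1.8767]
Step 35: x=[4.8850] v=[-1.4545]
Step 36: x=[4.8339] v=[-1.0225]
Step 37: x=[4.8047] v=[-0.5836]
Step 38: x=[4.7977] v=[-0.1408]
Step 39: x=[4.8128] v=[0.3029]
First v>=0 after going negative at step 39, time=1.9500

Answer: 1.9500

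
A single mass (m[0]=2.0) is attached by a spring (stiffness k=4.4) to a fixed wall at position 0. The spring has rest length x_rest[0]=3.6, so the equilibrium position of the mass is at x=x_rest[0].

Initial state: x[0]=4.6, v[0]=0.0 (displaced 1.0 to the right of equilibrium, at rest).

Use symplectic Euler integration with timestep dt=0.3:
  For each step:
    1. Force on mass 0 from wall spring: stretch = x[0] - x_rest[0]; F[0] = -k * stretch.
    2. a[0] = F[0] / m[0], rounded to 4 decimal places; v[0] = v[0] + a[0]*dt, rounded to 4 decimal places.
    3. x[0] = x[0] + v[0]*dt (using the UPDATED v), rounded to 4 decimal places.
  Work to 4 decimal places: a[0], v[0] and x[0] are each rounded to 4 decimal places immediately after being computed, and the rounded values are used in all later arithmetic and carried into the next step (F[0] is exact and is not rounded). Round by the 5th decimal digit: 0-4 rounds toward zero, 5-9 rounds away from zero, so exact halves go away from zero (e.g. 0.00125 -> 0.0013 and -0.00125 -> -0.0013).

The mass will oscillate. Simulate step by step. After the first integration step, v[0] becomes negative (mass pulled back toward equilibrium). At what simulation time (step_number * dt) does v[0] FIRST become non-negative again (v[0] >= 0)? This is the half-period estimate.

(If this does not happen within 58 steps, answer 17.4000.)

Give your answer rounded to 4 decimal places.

Step 0: x=[4.6000] v=[0.0000]
Step 1: x=[4.4020] v=[-0.6600]
Step 2: x=[4.0452] v=[-1.1893]
Step 3: x=[3.6003] v=[-1.4831]
Step 4: x=[3.1553] v=[-1.4833]
Step 5: x=[2.7984] v=[-1.1898]
Step 6: x=[2.6002] v=[-0.6608]
Step 7: x=[2.5999] v=[-0.0009]
Step 8: x=[2.7977] v=[0.6592]
First v>=0 after going negative at step 8, time=2.4000

Answer: 2.4000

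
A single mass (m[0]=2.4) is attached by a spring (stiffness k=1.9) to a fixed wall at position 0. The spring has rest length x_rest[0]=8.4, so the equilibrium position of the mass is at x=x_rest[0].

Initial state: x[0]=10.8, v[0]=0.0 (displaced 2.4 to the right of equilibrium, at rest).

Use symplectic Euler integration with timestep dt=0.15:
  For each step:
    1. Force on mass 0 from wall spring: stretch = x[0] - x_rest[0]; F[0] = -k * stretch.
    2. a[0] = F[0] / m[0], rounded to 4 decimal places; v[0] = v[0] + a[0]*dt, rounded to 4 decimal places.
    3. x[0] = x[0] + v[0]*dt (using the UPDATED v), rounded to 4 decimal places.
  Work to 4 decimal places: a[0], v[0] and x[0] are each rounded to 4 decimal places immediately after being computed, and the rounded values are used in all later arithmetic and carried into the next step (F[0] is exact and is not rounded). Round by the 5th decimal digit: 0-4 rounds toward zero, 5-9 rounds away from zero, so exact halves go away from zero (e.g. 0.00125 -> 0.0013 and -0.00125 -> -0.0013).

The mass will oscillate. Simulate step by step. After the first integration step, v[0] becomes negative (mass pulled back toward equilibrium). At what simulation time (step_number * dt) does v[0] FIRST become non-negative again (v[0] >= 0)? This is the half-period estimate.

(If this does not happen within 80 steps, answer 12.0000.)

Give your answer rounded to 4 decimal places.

Step 0: x=[10.8000] v=[0.0000]
Step 1: x=[10.7573] v=[-0.2850]
Step 2: x=[10.6726] v=[-0.5649]
Step 3: x=[10.5474] v=[-0.8348]
Step 4: x=[10.3839] v=[-1.0898]
Step 5: x=[10.1851] v=[-1.3254]
Step 6: x=[9.9545] v=[-1.5374]
Step 7: x=[9.6962] v=[-1.7220]
Step 8: x=[9.4148] v=[-1.8759]
Step 9: x=[9.1153] v=[-1.9964]
Step 10: x=[8.8031] v=[-2.0813]
Step 11: x=[8.4837] v=[-2.1292]
Step 12: x=[8.1628] v=[-2.1391]
Step 13: x=[7.8462] v=[-2.1109]
Step 14: x=[7.5394] v=[-2.0451]
Step 15: x=[7.2480] v=[-1.9429]
Step 16: x=[6.9771] v=[-1.8061]
Step 17: x=[6.7315] v=[-1.6371]
Step 18: x=[6.5157] v=[-1.4390]
Step 19: x=[6.3334] v=[-1.2152]
Step 20: x=[6.1879] v=[-0.9698]
Step 21: x=[6.0818] v=[-0.7071]
Step 22: x=[6.0170] v=[-0.4318]
Step 23: x=[5.9947] v=[-0.1488]
Step 24: x=[6.0152] v=[0.1368]
First v>=0 after going negative at step 24, time=3.6000

Answer: 3.6000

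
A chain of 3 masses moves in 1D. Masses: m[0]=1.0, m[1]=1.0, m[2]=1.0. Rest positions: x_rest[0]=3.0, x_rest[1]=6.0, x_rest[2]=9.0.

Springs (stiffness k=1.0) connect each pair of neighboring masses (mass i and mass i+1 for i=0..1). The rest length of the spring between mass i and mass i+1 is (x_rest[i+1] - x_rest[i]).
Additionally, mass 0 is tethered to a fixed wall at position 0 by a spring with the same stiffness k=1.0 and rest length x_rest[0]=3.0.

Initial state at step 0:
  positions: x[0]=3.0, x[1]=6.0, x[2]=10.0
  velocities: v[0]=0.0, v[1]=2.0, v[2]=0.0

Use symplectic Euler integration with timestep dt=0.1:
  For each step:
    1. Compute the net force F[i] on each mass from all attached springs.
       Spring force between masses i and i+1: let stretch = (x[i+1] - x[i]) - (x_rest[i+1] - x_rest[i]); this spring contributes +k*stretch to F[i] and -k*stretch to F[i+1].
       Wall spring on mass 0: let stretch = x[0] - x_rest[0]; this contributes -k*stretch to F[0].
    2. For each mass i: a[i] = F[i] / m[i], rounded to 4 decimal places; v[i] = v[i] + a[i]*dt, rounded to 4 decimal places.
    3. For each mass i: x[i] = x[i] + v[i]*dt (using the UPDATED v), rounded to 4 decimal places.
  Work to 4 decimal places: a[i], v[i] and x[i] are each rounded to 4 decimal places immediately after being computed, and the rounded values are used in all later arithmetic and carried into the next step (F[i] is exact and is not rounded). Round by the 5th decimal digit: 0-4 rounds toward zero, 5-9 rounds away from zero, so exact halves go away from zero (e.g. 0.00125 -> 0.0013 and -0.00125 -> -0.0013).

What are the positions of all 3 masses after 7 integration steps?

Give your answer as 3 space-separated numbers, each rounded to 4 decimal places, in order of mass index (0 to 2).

Answer: 3.1138 7.4348 9.8488

Derivation:
Step 0: x=[3.0000 6.0000 10.0000] v=[0.0000 2.0000 0.0000]
Step 1: x=[3.0000 6.2100 9.9900] v=[0.0000 2.1000 -0.1000]
Step 2: x=[3.0021 6.4257 9.9722] v=[0.0210 2.1570 -0.1780]
Step 3: x=[3.0084 6.6426 9.9489] v=[0.0632 2.1693 -0.2327]
Step 4: x=[3.0210 6.8563 9.9226] v=[0.1258 2.1365 -0.2633]
Step 5: x=[3.0417 7.0623 9.8956] v=[0.2072 2.0596 -0.2699]
Step 6: x=[3.0722 7.2564 9.8703] v=[0.3051 1.9409 -0.2532]
Step 7: x=[3.1138 7.4348 9.8488] v=[0.4163 1.7839 -0.2146]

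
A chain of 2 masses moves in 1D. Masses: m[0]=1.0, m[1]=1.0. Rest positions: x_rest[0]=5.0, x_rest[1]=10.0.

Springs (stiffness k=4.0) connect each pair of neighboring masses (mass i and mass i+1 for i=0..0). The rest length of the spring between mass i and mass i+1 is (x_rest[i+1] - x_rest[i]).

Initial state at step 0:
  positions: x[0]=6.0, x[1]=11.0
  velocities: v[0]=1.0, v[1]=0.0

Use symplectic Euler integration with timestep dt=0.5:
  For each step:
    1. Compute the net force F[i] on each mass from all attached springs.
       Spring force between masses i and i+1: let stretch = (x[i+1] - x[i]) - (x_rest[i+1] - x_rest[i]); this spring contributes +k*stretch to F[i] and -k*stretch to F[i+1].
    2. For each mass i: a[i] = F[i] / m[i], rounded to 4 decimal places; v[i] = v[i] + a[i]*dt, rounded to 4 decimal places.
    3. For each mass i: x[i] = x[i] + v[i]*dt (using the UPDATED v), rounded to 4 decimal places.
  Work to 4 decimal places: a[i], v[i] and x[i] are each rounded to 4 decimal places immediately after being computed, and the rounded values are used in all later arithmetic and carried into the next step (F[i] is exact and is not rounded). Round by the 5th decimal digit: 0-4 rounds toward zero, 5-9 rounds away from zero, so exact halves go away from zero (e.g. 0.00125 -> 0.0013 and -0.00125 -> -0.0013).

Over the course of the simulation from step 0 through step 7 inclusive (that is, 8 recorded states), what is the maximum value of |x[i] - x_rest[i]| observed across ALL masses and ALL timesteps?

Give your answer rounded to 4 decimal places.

Step 0: x=[6.0000 11.0000] v=[1.0000 0.0000]
Step 1: x=[6.5000 11.0000] v=[1.0000 0.0000]
Step 2: x=[6.5000 11.5000] v=[0.0000 1.0000]
Step 3: x=[6.5000 12.0000] v=[0.0000 1.0000]
Step 4: x=[7.0000 12.0000] v=[1.0000 0.0000]
Step 5: x=[7.5000 12.0000] v=[1.0000 0.0000]
Step 6: x=[7.5000 12.5000] v=[0.0000 1.0000]
Step 7: x=[7.5000 13.0000] v=[0.0000 1.0000]
Max displacement = 3.0000

Answer: 3.0000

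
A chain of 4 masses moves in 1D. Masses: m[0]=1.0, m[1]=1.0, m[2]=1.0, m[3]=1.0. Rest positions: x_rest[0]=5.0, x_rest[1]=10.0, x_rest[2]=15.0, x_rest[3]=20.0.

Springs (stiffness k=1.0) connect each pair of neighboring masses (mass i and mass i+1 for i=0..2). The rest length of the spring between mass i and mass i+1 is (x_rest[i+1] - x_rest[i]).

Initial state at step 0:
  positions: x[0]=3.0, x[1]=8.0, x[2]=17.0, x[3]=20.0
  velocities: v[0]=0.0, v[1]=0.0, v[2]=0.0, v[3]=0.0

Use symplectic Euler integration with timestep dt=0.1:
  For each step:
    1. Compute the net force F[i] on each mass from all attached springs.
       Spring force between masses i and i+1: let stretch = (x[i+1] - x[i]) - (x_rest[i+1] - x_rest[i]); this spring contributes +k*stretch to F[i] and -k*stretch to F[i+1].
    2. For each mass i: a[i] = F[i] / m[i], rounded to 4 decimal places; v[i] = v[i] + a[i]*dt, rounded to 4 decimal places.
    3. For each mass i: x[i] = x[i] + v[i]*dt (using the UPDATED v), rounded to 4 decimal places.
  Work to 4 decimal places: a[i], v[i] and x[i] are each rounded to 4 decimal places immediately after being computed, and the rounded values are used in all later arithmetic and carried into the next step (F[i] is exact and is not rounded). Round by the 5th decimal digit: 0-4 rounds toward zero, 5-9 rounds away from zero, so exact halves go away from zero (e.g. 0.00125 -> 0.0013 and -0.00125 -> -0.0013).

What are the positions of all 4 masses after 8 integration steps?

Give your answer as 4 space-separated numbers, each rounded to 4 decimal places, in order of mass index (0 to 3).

Answer: 3.0760 9.1682 15.1921 20.5636

Derivation:
Step 0: x=[3.0000 8.0000 17.0000 20.0000] v=[0.0000 0.0000 0.0000 0.0000]
Step 1: x=[3.0000 8.0400 16.9400 20.0200] v=[0.0000 0.4000 -0.6000 0.2000]
Step 2: x=[3.0004 8.1186 16.8218 20.0592] v=[0.0040 0.7860 -1.1820 0.3920]
Step 3: x=[3.0020 8.2331 16.6489 20.1160] v=[0.0158 1.1445 -1.7286 0.5683]
Step 4: x=[3.0059 8.3794 16.4266 20.1882] v=[0.0389 1.4630 -2.2235 0.7216]
Step 5: x=[3.0135 8.5524 16.1614 20.2727] v=[0.0763 1.7304 -2.6521 0.8454]
Step 6: x=[3.0265 8.7461 15.8612 20.3661] v=[0.1302 1.9374 -3.0019 0.9343]
Step 7: x=[3.0467 8.9538 15.5349 20.4645] v=[0.2022 2.0770 -3.2629 0.9838]
Step 8: x=[3.0760 9.1682 15.1921 20.5636] v=[0.2929 2.1444 -3.4281 0.9908]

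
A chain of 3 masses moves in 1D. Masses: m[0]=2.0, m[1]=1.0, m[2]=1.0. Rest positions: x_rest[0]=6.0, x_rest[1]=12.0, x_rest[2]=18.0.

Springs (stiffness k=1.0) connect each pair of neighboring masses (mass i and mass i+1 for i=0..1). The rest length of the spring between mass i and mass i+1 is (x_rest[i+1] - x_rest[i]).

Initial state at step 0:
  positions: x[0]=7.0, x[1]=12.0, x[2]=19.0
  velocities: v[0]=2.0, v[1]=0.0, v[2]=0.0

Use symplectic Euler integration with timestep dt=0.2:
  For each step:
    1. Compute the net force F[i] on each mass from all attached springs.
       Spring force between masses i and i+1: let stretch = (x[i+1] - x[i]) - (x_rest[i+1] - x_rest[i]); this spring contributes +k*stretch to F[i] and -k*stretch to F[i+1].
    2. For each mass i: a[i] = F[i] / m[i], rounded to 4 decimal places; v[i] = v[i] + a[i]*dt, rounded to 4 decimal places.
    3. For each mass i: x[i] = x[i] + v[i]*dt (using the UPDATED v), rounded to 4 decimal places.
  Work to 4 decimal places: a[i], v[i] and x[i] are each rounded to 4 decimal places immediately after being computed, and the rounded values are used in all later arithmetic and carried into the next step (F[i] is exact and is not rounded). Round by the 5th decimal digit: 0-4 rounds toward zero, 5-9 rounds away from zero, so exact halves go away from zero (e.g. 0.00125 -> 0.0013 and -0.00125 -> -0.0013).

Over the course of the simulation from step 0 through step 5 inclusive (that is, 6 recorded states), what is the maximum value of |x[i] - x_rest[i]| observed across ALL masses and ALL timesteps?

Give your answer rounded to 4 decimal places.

Step 0: x=[7.0000 12.0000 19.0000] v=[2.0000 0.0000 0.0000]
Step 1: x=[7.3800 12.0800 18.9600] v=[1.9000 0.4000 -0.2000]
Step 2: x=[7.7340 12.2472 18.8848] v=[1.7700 0.8360 -0.3760]
Step 3: x=[8.0583 12.4994 18.7841] v=[1.6213 1.2609 -0.5035]
Step 4: x=[8.3514 12.8253 18.6720] v=[1.4654 1.6296 -0.5604]
Step 5: x=[8.6140 13.2061 18.5661] v=[1.3128 1.9042 -0.5297]
Max displacement = 2.6140

Answer: 2.6140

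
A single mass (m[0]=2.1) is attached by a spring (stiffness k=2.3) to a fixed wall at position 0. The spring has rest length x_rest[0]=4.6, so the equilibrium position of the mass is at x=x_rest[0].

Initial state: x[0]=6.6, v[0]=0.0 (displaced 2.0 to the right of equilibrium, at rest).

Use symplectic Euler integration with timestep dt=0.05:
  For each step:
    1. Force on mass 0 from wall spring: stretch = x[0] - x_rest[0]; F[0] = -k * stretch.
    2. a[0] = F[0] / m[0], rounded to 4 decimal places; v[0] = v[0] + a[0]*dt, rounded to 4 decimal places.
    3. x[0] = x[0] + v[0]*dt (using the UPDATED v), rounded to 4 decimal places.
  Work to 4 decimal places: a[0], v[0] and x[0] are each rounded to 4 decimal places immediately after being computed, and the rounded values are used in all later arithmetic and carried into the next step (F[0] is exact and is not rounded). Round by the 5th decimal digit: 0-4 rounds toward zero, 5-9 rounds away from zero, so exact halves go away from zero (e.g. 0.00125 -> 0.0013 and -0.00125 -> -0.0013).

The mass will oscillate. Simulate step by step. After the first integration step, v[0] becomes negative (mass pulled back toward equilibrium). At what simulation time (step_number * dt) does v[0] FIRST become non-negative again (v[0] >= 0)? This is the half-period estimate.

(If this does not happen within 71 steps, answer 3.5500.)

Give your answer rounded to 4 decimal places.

Answer: 3.0500

Derivation:
Step 0: x=[6.6000] v=[0.0000]
Step 1: x=[6.5945] v=[-0.1095]
Step 2: x=[6.5836] v=[-0.2187]
Step 3: x=[6.5672] v=[-0.3273]
Step 4: x=[6.5455] v=[-0.4350]
Step 5: x=[6.5184] v=[-0.5415]
Step 6: x=[6.4861] v=[-0.6466]
Step 7: x=[6.4486] v=[-0.7499]
Step 8: x=[6.4060] v=[-0.8511]
Step 9: x=[6.3585] v=[-0.9500]
Step 10: x=[6.3062] v=[-1.0463]
Step 11: x=[6.2492] v=[-1.1397]
Step 12: x=[6.1877] v=[-1.2300]
Step 13: x=[6.1219] v=[-1.3169]
Step 14: x=[6.0519] v=[-1.4002]
Step 15: x=[5.9779] v=[-1.4797]
Step 16: x=[5.9001] v=[-1.5552]
Step 17: x=[5.8188] v=[-1.6264]
Step 18: x=[5.7341] v=[-1.6931]
Step 19: x=[5.6463] v=[-1.7552]
Step 20: x=[5.5557] v=[-1.8125]
Step 21: x=[5.4625] v=[-1.8648]
Step 22: x=[5.3669] v=[-1.9120]
Step 23: x=[5.2692] v=[-1.9540]
Step 24: x=[5.1697] v=[-1.9906]
Step 25: x=[5.0686] v=[-2.0218]
Step 26: x=[4.9662] v=[-2.0475]
Step 27: x=[4.8628] v=[-2.0676]
Step 28: x=[4.7587] v=[-2.0820]
Step 29: x=[4.6542] v=[-2.0907]
Step 30: x=[4.5495] v=[-2.0937]
Step 31: x=[4.4450] v=[-2.0909]
Step 32: x=[4.3409] v=[-2.0824]
Step 33: x=[4.2375] v=[-2.0682]
Step 34: x=[4.1351] v=[-2.0484]
Step 35: x=[4.0340] v=[-2.0229]
Step 36: x=[3.9344] v=[-1.9919]
Step 37: x=[3.8366] v=[-1.9555]
Step 38: x=[3.7409] v=[-1.9137]
Step 39: x=[3.6476] v=[-1.8667]
Step 40: x=[3.5569] v=[-1.8145]
Step 41: x=[3.4690] v=[-1.7574]
Step 42: x=[3.3842] v=[-1.6955]
Step 43: x=[3.3028] v=[-1.6289]
Step 44: x=[3.2249] v=[-1.5579]
Step 45: x=[3.1508] v=[-1.4826]
Step 46: x=[3.0806] v=[-1.4032]
Step 47: x=[3.0146] v=[-1.3200]
Step 48: x=[2.9529] v=[-1.2332]
Step 49: x=[2.8958] v=[-1.1430]
Step 50: x=[2.8433] v=[-1.0497]
Step 51: x=[2.7956] v=[-0.9535]
Step 52: x=[2.7529] v=[-0.8547]
Step 53: x=[2.7152] v=[-0.7536]
Step 54: x=[2.6827] v=[-0.6504]
Step 55: x=[2.6554] v=[-0.5454]
Step 56: x=[2.6335] v=[-0.4389]
Step 57: x=[2.6169] v=[-0.3312]
Step 58: x=[2.6058] v=[-0.2226]
Step 59: x=[2.6001] v=[-0.1134]
Step 60: x=[2.5999] v=[-0.0039]
Step 61: x=[2.6052] v=[0.1056]
First v>=0 after going negative at step 61, time=3.0500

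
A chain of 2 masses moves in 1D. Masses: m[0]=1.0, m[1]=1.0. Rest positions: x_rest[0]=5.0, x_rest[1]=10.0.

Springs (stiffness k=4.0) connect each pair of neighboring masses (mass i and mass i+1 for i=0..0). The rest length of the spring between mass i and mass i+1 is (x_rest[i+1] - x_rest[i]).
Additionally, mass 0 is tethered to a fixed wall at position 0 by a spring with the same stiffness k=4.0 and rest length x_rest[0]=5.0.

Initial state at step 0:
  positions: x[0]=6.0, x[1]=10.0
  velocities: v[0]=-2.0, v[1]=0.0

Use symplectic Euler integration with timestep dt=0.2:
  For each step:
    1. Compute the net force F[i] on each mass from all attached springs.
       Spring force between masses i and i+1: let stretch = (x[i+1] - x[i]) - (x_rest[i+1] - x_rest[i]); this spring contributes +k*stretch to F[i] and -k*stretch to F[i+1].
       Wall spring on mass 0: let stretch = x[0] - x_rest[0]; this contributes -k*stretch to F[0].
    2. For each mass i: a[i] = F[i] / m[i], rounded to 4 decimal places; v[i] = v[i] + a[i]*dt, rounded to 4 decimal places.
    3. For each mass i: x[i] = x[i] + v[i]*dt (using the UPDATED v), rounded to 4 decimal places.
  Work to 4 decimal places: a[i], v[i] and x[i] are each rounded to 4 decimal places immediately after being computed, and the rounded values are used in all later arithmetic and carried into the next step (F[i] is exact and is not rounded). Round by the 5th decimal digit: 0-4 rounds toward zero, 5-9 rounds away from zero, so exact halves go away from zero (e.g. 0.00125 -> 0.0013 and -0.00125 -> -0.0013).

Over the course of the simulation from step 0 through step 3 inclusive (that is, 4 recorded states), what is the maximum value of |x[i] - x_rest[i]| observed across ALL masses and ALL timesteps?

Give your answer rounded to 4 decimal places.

Answer: 1.0724

Derivation:
Step 0: x=[6.0000 10.0000] v=[-2.0000 0.0000]
Step 1: x=[5.2800 10.1600] v=[-3.6000 0.8000]
Step 2: x=[4.4960 10.3392] v=[-3.9200 0.8960]
Step 3: x=[3.9276 10.3835] v=[-2.8422 0.2214]
Max displacement = 1.0724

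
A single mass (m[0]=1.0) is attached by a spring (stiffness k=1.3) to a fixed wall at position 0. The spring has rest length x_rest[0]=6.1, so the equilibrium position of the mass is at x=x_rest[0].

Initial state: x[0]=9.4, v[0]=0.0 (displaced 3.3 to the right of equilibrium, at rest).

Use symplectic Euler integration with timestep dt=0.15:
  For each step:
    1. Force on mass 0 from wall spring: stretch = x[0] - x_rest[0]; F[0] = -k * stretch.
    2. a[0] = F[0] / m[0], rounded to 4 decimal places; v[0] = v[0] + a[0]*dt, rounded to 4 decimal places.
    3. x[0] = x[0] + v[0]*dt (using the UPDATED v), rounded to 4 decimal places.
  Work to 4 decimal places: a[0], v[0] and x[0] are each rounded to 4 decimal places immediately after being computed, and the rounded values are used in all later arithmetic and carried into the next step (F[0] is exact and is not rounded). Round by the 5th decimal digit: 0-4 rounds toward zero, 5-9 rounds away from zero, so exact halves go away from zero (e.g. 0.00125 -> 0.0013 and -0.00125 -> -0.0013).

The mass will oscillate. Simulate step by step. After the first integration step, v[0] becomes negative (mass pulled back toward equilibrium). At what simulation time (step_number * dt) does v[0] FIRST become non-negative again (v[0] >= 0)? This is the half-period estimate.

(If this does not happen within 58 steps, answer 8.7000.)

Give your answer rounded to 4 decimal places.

Step 0: x=[9.4000] v=[0.0000]
Step 1: x=[9.3035] v=[-0.6435]
Step 2: x=[9.1133] v=[-1.2682]
Step 3: x=[8.8349] v=[-1.8558]
Step 4: x=[8.4765] v=[-2.3891]
Step 5: x=[8.0486] v=[-2.8525]
Step 6: x=[7.5637] v=[-3.2325]
Step 7: x=[7.0360] v=[-3.5179]
Step 8: x=[6.4809] v=[-3.7004]
Step 9: x=[5.9147] v=[-3.7747]
Step 10: x=[5.3539] v=[-3.7386]
Step 11: x=[4.8149] v=[-3.5931]
Step 12: x=[4.3135] v=[-3.3425]
Step 13: x=[3.8644] v=[-2.9941]
Step 14: x=[3.4807] v=[-2.5582]
Step 15: x=[3.1736] v=[-2.0474]
Step 16: x=[2.9521] v=[-1.4768]
Step 17: x=[2.8227] v=[-0.8630]
Step 18: x=[2.7891] v=[-0.2239]
Step 19: x=[2.8524] v=[0.4217]
First v>=0 after going negative at step 19, time=2.8500

Answer: 2.8500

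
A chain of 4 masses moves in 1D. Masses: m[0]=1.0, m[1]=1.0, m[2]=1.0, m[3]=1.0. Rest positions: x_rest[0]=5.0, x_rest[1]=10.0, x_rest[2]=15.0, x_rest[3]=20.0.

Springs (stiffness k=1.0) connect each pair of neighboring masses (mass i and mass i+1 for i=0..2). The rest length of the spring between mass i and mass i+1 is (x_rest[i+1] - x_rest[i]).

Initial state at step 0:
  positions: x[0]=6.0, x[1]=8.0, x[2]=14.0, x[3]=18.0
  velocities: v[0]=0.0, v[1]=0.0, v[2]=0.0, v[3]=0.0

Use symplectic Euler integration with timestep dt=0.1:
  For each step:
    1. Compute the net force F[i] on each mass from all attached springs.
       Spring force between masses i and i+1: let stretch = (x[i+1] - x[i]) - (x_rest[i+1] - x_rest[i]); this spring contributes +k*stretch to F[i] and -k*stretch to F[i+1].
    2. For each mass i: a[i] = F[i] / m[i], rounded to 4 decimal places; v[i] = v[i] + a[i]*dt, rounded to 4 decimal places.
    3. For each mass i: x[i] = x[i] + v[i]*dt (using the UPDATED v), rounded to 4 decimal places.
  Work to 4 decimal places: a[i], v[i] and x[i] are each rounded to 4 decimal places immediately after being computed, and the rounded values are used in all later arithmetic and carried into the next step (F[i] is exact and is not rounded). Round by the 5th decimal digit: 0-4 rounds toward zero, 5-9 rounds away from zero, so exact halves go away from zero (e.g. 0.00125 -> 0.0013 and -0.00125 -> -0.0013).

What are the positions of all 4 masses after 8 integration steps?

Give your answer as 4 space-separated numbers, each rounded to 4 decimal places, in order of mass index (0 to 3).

Answer: 5.0582 9.1857 13.4539 18.3025

Derivation:
Step 0: x=[6.0000 8.0000 14.0000 18.0000] v=[0.0000 0.0000 0.0000 0.0000]
Step 1: x=[5.9700 8.0400 13.9800 18.0100] v=[-0.3000 0.4000 -0.2000 0.1000]
Step 2: x=[5.9107 8.1187 13.9409 18.0297] v=[-0.5930 0.7870 -0.3910 0.1970]
Step 3: x=[5.8235 8.2335 13.8845 18.0585] v=[-0.8722 1.1484 -0.5643 0.2881]
Step 4: x=[5.7104 8.3808 13.8133 18.0956] v=[-1.1312 1.4725 -0.7120 0.3707]
Step 5: x=[5.5740 8.5557 13.7306 18.1399] v=[-1.3642 1.7487 -0.8270 0.4425]
Step 6: x=[5.4174 8.7525 13.6402 18.1901] v=[-1.5660 1.9680 -0.9036 0.5016]
Step 7: x=[5.2442 8.9648 13.5465 18.2448] v=[-1.7325 2.1233 -0.9374 0.5466]
Step 8: x=[5.0582 9.1857 13.4539 18.3025] v=[-1.8604 2.2094 -0.9257 0.5768]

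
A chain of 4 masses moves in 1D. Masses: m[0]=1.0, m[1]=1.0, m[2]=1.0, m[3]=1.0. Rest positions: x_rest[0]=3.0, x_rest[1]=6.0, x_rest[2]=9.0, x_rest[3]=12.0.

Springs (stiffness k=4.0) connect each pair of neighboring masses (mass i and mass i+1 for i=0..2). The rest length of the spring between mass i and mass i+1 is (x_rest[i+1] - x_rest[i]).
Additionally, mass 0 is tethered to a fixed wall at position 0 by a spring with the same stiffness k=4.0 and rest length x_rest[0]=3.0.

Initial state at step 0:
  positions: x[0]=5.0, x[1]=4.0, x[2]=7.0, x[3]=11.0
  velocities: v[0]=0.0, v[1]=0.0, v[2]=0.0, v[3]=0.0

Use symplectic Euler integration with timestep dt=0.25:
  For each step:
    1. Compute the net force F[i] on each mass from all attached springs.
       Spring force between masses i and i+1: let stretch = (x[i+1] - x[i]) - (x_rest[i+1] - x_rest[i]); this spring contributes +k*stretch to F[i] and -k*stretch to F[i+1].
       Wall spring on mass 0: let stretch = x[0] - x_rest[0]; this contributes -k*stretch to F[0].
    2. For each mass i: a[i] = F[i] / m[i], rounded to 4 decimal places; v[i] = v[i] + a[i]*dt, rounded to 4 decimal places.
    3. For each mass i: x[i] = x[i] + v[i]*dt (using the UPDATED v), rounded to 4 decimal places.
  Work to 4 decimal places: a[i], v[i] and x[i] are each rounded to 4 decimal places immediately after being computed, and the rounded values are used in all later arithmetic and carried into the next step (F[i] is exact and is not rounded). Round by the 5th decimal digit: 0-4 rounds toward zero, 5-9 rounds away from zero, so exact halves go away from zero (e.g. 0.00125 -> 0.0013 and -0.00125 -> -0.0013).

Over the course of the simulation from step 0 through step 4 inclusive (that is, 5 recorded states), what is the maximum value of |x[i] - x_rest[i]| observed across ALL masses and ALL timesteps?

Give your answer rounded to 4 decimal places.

Step 0: x=[5.0000 4.0000 7.0000 11.0000] v=[0.0000 0.0000 0.0000 0.0000]
Step 1: x=[3.5000 5.0000 7.2500 10.7500] v=[-6.0000 4.0000 1.0000 -1.0000]
Step 2: x=[1.5000 6.1875 7.8125 10.3750] v=[-8.0000 4.7500 2.2500 -1.5000]
Step 3: x=[0.2969 6.6094 8.6094 10.1094] v=[-4.8125 1.6875 3.1875 -1.0625]
Step 4: x=[0.5977 5.9532 9.2813 10.2188] v=[1.2031 -2.6250 2.6875 0.4375]
Max displacement = 2.7031

Answer: 2.7031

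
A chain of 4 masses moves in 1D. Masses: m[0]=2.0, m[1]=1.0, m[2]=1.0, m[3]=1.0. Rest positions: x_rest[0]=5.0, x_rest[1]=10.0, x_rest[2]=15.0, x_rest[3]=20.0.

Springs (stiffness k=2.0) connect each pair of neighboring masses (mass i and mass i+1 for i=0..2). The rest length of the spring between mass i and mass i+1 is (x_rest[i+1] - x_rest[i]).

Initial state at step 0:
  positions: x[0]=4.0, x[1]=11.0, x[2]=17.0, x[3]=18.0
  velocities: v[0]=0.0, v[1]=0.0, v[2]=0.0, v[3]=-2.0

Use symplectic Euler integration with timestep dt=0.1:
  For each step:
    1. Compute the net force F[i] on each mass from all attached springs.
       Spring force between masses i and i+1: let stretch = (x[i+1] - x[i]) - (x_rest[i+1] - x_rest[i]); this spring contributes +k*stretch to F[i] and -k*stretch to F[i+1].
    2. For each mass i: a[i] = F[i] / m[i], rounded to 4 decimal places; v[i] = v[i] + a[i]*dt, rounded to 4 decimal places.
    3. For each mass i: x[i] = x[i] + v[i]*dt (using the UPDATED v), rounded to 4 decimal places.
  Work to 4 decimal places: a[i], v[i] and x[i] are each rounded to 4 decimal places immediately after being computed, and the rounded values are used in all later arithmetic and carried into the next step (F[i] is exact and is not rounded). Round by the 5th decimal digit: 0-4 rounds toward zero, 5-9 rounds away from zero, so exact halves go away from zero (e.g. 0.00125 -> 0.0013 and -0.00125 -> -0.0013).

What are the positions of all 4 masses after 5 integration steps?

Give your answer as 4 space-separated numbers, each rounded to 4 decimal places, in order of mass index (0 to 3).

Answer: 4.2859 10.6740 15.5987 18.1556

Derivation:
Step 0: x=[4.0000 11.0000 17.0000 18.0000] v=[0.0000 0.0000 0.0000 -2.0000]
Step 1: x=[4.0200 10.9800 16.9000 17.8800] v=[0.2000 -0.2000 -1.0000 -1.2000]
Step 2: x=[4.0596 10.9392 16.7012 17.8404] v=[0.3960 -0.4080 -1.9880 -0.3960]
Step 3: x=[4.1180 10.8761 16.4099 17.8780] v=[0.5840 -0.6315 -2.9126 0.3762]
Step 4: x=[4.1940 10.7885 16.0373 17.9863] v=[0.7598 -0.8764 -3.7257 1.0826]
Step 5: x=[4.2859 10.6740 15.5987 18.1556] v=[0.9193 -1.1455 -4.3857 1.6928]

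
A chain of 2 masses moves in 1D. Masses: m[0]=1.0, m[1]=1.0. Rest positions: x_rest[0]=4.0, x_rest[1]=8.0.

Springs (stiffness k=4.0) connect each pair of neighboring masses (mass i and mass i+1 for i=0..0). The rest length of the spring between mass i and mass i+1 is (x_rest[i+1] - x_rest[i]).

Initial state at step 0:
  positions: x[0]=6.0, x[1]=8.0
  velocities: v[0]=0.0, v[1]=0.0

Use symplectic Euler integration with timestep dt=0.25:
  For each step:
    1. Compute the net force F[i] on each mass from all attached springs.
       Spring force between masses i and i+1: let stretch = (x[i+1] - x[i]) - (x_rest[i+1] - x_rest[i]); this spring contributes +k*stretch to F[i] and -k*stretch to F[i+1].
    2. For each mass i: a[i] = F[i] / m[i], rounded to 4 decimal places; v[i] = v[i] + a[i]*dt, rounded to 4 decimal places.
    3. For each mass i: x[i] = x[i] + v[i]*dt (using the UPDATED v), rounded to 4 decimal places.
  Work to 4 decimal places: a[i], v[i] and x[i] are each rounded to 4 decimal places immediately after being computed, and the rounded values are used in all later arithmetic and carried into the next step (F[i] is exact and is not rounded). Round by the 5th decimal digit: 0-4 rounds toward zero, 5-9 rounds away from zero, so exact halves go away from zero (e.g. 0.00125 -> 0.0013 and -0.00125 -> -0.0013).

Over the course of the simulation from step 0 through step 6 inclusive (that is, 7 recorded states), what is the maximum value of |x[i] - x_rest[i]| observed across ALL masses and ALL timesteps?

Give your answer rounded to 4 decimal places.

Step 0: x=[6.0000 8.0000] v=[0.0000 0.0000]
Step 1: x=[5.5000 8.5000] v=[-2.0000 2.0000]
Step 2: x=[4.7500 9.2500] v=[-3.0000 3.0000]
Step 3: x=[4.1250 9.8750] v=[-2.5000 2.5000]
Step 4: x=[3.9375 10.0625] v=[-0.7500 0.7500]
Step 5: x=[4.2813 9.7188] v=[1.3750 -1.3750]
Step 6: x=[4.9844 9.0157] v=[2.8125 -2.8125]
Max displacement = 2.0625

Answer: 2.0625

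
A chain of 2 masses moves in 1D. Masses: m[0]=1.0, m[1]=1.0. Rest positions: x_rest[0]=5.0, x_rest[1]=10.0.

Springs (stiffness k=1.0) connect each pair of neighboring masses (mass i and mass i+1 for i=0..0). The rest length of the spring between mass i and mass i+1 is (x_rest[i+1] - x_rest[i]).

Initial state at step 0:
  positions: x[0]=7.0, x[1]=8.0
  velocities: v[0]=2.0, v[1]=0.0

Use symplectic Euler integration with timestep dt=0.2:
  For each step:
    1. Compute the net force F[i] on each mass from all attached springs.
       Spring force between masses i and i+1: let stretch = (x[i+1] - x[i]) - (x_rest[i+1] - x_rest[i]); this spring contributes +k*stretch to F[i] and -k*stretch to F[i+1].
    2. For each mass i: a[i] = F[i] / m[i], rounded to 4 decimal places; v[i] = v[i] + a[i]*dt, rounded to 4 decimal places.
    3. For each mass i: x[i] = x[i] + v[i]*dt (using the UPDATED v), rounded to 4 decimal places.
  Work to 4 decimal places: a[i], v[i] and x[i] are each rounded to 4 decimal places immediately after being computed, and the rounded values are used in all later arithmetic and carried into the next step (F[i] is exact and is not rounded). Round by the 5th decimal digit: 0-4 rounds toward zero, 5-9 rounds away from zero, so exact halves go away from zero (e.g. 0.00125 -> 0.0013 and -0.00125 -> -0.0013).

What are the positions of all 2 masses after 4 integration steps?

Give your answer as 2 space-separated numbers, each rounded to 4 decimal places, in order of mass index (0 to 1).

Answer: 7.0325 9.5675

Derivation:
Step 0: x=[7.0000 8.0000] v=[2.0000 0.0000]
Step 1: x=[7.2400 8.1600] v=[1.2000 0.8000]
Step 2: x=[7.3168 8.4832] v=[0.3840 1.6160]
Step 3: x=[7.2403 8.9597] v=[-0.3827 2.3827]
Step 4: x=[7.0325 9.5675] v=[-1.0388 3.0388]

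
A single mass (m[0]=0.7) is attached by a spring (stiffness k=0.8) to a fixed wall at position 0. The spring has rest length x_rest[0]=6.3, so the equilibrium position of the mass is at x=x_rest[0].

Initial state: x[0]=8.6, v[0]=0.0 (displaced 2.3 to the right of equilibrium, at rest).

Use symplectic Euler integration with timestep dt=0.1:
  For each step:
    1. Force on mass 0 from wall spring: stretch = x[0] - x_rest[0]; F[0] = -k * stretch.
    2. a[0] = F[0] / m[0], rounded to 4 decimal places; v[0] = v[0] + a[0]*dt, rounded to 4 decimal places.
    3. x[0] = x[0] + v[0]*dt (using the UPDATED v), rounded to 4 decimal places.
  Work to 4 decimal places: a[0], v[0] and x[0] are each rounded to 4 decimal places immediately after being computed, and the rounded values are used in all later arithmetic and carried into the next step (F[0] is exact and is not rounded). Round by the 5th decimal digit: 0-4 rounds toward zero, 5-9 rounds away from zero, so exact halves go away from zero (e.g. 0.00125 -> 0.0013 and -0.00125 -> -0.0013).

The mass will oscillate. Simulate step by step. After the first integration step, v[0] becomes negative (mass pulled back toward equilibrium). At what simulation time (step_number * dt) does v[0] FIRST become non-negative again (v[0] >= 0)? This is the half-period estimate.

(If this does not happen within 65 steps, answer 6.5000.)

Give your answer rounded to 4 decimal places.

Step 0: x=[8.6000] v=[0.0000]
Step 1: x=[8.5737] v=[-0.2629]
Step 2: x=[8.5214] v=[-0.5228]
Step 3: x=[8.4437] v=[-0.7767]
Step 4: x=[8.3415] v=[-1.0217]
Step 5: x=[8.2160] v=[-1.2550]
Step 6: x=[8.0686] v=[-1.4740]
Step 7: x=[7.9010] v=[-1.6761]
Step 8: x=[7.7151] v=[-1.8591]
Step 9: x=[7.5130] v=[-2.0208]
Step 10: x=[7.2971] v=[-2.1594]
Step 11: x=[7.0698] v=[-2.2734]
Step 12: x=[6.8337] v=[-2.3614]
Step 13: x=[6.5915] v=[-2.4224]
Step 14: x=[6.3459] v=[-2.4557]
Step 15: x=[6.0998] v=[-2.4610]
Step 16: x=[5.8560] v=[-2.4381]
Step 17: x=[5.6173] v=[-2.3874]
Step 18: x=[5.3864] v=[-2.3094]
Step 19: x=[5.1659] v=[-2.2050]
Step 20: x=[4.9584] v=[-2.0754]
Step 21: x=[4.7662] v=[-1.9221]
Step 22: x=[4.5915] v=[-1.7468]
Step 23: x=[4.4364] v=[-1.5515]
Step 24: x=[4.3026] v=[-1.3385]
Step 25: x=[4.1916] v=[-1.1102]
Step 26: x=[4.1047] v=[-0.8692]
Step 27: x=[4.0429] v=[-0.6183]
Step 28: x=[4.0069] v=[-0.3604]
Step 29: x=[3.9971] v=[-0.0983]
Step 30: x=[4.0136] v=[0.1649]
First v>=0 after going negative at step 30, time=3.0000

Answer: 3.0000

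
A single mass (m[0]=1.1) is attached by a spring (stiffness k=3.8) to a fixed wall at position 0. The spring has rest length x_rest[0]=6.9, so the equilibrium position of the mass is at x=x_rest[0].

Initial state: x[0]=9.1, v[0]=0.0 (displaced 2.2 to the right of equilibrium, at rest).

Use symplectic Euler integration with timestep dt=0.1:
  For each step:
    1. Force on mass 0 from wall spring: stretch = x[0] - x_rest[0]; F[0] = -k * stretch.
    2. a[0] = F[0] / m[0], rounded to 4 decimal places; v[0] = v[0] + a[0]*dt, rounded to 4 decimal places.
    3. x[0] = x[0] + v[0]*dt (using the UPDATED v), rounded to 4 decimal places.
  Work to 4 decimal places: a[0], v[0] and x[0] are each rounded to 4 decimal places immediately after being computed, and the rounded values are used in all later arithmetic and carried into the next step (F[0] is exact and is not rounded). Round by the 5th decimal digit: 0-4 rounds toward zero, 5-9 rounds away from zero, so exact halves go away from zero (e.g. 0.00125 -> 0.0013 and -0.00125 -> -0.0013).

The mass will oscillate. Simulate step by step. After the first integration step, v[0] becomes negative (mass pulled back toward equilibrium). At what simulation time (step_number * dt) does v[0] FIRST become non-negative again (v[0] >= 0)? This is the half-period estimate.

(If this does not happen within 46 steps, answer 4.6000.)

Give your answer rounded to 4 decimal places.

Step 0: x=[9.1000] v=[0.0000]
Step 1: x=[9.0240] v=[-0.7600]
Step 2: x=[8.8746] v=[-1.4938]
Step 3: x=[8.6570] v=[-2.1759]
Step 4: x=[8.3787] v=[-2.7829]
Step 5: x=[8.0493] v=[-3.2937]
Step 6: x=[7.6802] v=[-3.6907]
Step 7: x=[7.2842] v=[-3.9602]
Step 8: x=[6.8749] v=[-4.0929]
Step 9: x=[6.4665] v=[-4.0842]
Step 10: x=[6.0731] v=[-3.9345]
Step 11: x=[5.7082] v=[-3.6488]
Step 12: x=[5.3845] v=[-3.2371]
Step 13: x=[5.1131] v=[-2.7136]
Step 14: x=[4.9035] v=[-2.0963]
Step 15: x=[4.7628] v=[-1.4066]
Step 16: x=[4.6960] v=[-0.6683]
Step 17: x=[4.7053] v=[0.0931]
First v>=0 after going negative at step 17, time=1.7000

Answer: 1.7000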